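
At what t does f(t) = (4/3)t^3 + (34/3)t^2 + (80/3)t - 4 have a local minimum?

f'(t) = 4t^2 + (68/3)t + 80/3. Setting f'(t) = 0 gives t ∈ {-4, -5/3}.
Since f''(t) = 8t + 68/3, we get f''(-4) = -28/3 < 0 ⇒ local maximum; f''(-5/3) = 28/3 > 0 ⇒ local minimum.
The local minimum is f(-5/3) = -1874/81.

-5/3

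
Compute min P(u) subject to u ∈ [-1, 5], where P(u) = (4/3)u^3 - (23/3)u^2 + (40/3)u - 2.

-73/3

The derivative is 4u^2 - (46/3)u + 40/3, which vanishes at u = 4/3 and u = 5/2.
Evaluating at the critical points and endpoints: P(-1) = -73/3; P(4/3) = 430/81; P(5/2) = 17/4; P(5) = 119/3.
The minimum over the interval is -73/3, attained at u = -1.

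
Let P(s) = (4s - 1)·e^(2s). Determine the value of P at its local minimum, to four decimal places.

-1.2131

By the product rule, P'(s) = (8s + 2)·e^(2s). Since e^(2s) > 0, the only critical point is s = -1/4.
P''(-1/4) has the same sign as 8 > 0, so this is a local minimum.
P(-1/4) = (-2)·e^(-1/2) ≈ -1.2131.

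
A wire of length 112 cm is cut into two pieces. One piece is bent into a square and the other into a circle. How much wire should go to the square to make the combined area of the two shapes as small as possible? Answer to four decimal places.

62.7311

Let x be the length used for the square. Square side x/4; circle radius (112−x)/(2π).
A(x) = (x/4)² + π·((112−x)/(2π))² = x²/16 + (112−x)²/(4π) for 0 ≤ x ≤ 112. A'(x) = x/8 − (112−x)/(2π) = 0 gives x = 4·112/(π+4) ≈ 62.7311.
A'' = 1/8 + 1/(2π) > 0, so this gives the minimum combined area; x ≈ 62.7311 cm to the square.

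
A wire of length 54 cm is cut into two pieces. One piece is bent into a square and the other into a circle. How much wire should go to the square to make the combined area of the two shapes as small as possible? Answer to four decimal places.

30.2454

Let x be the length used for the square. Square side x/4; circle radius (54−x)/(2π).
A(x) = (x/4)² + π·((54−x)/(2π))² = x²/16 + (54−x)²/(4π) for 0 ≤ x ≤ 54. A'(x) = x/8 − (54−x)/(2π) = 0 gives x = 4·54/(π+4) ≈ 30.2454.
A'' = 1/8 + 1/(2π) > 0, so this gives the minimum combined area; x ≈ 30.2454 cm to the square.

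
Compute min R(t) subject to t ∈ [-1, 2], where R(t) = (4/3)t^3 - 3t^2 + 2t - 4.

-31/3

R'(t) = 4t^2 - 6t + 2, which vanishes at t = 1/2 and t = 1.
Candidates: R(-1) = -31/3,  R(1/2) = -43/12,  R(1) = -11/3,  R(2) = -4/3.
Hence the absolute minimum is -31/3 at t = -1.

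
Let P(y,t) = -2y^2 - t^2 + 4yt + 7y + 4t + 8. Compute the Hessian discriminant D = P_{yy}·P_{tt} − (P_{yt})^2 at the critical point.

∂P/∂y = -4y + 4t + 7 = 0 and ∂P/∂t = 4y - 2t + 4 = 0, so (y, t) = (-15/4, -11/2).
The Hessian has P_{yy} = -4, P_{tt} = -2, P_{yt} = 4, giving D = -8 < 0, so the point is a saddle point.
D = (-4)·(-2) − (4)^2 = -8.

-8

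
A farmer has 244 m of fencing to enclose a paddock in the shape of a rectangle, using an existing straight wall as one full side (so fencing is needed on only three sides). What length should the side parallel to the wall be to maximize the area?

Let the sides perpendicular to the wall have length x and the parallel side y, so 2x + y = 244 and the area is A = xy = x(244 − 2x).
A'(x) = 244 − 4x = 0 gives x = 61, and A''(x) = −4 < 0 confirms a maximum.
Then y = 244 − 2·61 = 122 and A = 7442.

122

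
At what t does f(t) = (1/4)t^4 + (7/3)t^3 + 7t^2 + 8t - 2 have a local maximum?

-2

f'(t) = t^3 + 7t^2 + 14t + 8 = 0 at t = -4, -2, -1.
Since f''(t) = 3t^2 + 14t + 14, we get f''(-4) = 6 > 0 ⇒ local minimum; f''(-2) = -2 < 0 ⇒ local maximum; f''(-1) = 3 > 0 ⇒ local minimum.
Thus f has its local maximum at t = -2, with value -14/3.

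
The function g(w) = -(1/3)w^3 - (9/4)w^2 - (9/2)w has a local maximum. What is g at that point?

g'(w) = -w^2 - (9/2)w - 9/2 = 0 at w = -3, -3/2.
g''(w) = -2w - 9/2. g''(-3) = 3/2 > 0 ⇒ local minimum; g''(-3/2) = -3/2 < 0 ⇒ local maximum.
The local maximum is g(-3/2) = 45/16.

45/16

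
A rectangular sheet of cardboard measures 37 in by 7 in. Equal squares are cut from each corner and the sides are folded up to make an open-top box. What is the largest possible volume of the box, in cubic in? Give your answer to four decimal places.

205.7444

With cut size x, the volume is V(x) = x(37 − 2x)(7 − 2x) for 0 < x < 3.5.
V'(x) = 12x^2 − 176x + 259. Setting V'(x) = 0 gives x ≈ 1.6593 (the root in (0, 3.5)).
V''(x) = 24x − 176 is negative there, so this is the maximum; V ≈ 205.7444.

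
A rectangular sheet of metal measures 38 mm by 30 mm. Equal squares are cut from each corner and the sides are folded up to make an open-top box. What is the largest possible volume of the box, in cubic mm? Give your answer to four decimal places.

2821.6755

With cut size x, the volume is V(x) = x(38 − 2x)(30 − 2x) for 0 < x < 15.
V'(x) = 12x^2 − 272x + 1140. Setting V'(x) = 0 gives x ≈ 5.5502 (the root in (0, 15)).
V''(x) = 24x − 272 is negative there, so this is the maximum; V ≈ 2821.6755.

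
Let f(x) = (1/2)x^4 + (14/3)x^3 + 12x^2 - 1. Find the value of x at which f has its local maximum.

-3

f'(x) = 2x^3 + 14x^2 + 24x. Setting f'(x) = 0 gives x ∈ {-4, -3, 0}.
Second-derivative test with f''(x) = 6x^2 + 28x + 24: f''(-4) = 8 > 0 ⇒ local minimum; f''(-3) = -6 < 0 ⇒ local maximum; f''(0) = 24 > 0 ⇒ local minimum.
The local maximum is f(-3) = 43/2.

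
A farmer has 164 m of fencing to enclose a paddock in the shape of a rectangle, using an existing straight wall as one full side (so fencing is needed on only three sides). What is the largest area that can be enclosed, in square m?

3362

Let the sides perpendicular to the wall have length x and the parallel side y, so 2x + y = 164 and the area is A = xy = x(164 − 2x).
A'(x) = 164 − 4x = 0 gives x = 41, and A''(x) = −4 < 0 confirms a maximum.
Then y = 164 − 2·41 = 82 and A = 3362.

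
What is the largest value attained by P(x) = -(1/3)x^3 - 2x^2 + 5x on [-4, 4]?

P'(x) = -x^2 - 4x + 5, whose only zero in [-4, 4] is x = 1.
Evaluating at the critical points and endpoints: P(-4) = -92/3, P(1) = 8/3, P(4) = -100/3.
Hence the absolute maximum is 8/3 at x = 1.

8/3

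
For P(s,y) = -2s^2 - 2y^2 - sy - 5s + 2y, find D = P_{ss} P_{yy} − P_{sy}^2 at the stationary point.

∂P/∂s = -4s - y - 5 = 0 and ∂P/∂y = -s - 4y + 2 = 0, so (s, y) = (-22/15, 13/15).
The Hessian has P_{ss} = -4, P_{yy} = -4, P_{sy} = -1, giving D = 15 > 0 with P_{ss} < 0, so the point is a local maximum.
D = (-4)·(-4) − (-1)^2 = 15.

15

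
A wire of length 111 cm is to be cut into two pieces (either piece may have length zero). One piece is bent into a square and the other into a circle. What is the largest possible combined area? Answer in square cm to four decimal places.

Let x be the length used for the square. Square side x/4; circle radius (111−x)/(2π).
A(x) = (x/4)² + π·((111−x)/(2π))² = x²/16 + (111−x)²/(4π) for 0 ≤ x ≤ 111. A'(x) = x/8 − (111−x)/(2π) = 0 gives x = 4·111/(π+4) ≈ 62.1710.
A'' > 0, so the interior critical point is a minimum; the maximum is at an endpoint. A(0) = 980.4740 and A(111) = 770.0625, so the largest area is 980.4740.

980.4740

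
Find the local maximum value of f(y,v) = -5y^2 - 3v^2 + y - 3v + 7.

39/5

∂f/∂y = -10y + 1 = 0 and ∂f/∂v = -6v - 3 = 0, so (y, v) = (1/10, -1/2).
The Hessian has f_{yy} = -10, f_{vv} = -6, f_{yv} = 0, giving D = 60 > 0 with f_{yy} < 0, so the point is a local maximum.
f(1/10, -1/2) = 39/5.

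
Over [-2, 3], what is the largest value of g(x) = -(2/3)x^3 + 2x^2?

40/3

g'(x) = -2x^2 + 4x, which vanishes at x = 0 and x = 2.
Candidates: g(-2) = 40/3; g(0) = 0; g(2) = 8/3; g(3) = 0.
The maximum over the interval is 40/3, attained at x = -2.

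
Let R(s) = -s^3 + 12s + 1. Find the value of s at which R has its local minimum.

-2

R'(s) = -3s^2 + 12. Setting R'(s) = 0 gives s ∈ {-2, 2}.
Since R''(s) = -6s, we get R''(-2) = 12 > 0 ⇒ local minimum; R''(2) = -12 < 0 ⇒ local maximum.
Thus R has its local minimum at s = -2, with value -15.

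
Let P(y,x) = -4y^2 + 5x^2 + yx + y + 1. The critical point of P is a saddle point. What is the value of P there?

86/81

∂P/∂y = -8y + x + 1 = 0 and ∂P/∂x = y + 10x = 0, so (y, x) = (10/81, -1/81).
The Hessian has P_{yy} = -8, P_{xx} = 10, P_{yx} = 1, giving D = -81 < 0, so the point is a saddle point.
P(10/81, -1/81) = 86/81.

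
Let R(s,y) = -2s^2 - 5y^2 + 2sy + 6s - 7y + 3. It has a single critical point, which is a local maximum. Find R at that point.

151/18

∂R/∂s = -4s + 2y + 6 = 0 and ∂R/∂y = 2s - 10y - 7 = 0, so (s, y) = (23/18, -4/9).
The Hessian has R_{ss} = -4, R_{yy} = -10, R_{sy} = 2, giving D = 36 > 0 with R_{ss} < 0, so the point is a local maximum.
R(23/18, -4/9) = 151/18.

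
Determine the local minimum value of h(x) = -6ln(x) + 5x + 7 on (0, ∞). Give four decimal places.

h'(x) = -6/x + 5 = 0 gives x = 6/5.
h''(x) = 6/x², which is positive for x > 0, so this is a local minimum.
h(6/5) = -6·ln(6/5) + 6 + 7 ≈ 11.9061.

11.9061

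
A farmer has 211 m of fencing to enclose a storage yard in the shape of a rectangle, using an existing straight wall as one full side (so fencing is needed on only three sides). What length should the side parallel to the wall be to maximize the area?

211/2

Let the sides perpendicular to the wall have length x and the parallel side y, so 2x + y = 211 and the area is A = xy = x(211 − 2x).
A'(x) = 211 − 4x = 0 gives x = 211/4, and A''(x) = −4 < 0 confirms a maximum.
Then y = 211 − 2·211/4 = 211/2 and A = 44521/8.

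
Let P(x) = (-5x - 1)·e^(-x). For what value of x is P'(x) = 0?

4/5

Differentiating with the product rule gives P'(x) = (5x - 4)·e^(-x). Since e^(-x) > 0, the only critical point is x = 4/5.
P''(4/5) has the same sign as 5 > 0, so this is a local minimum.
P(4/5) = (-5)·e^(-4/5) ≈ -2.2466.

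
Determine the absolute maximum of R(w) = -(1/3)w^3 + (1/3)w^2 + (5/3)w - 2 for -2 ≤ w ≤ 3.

13/81

Differentiating, R'(w) = -w^2 + (2/3)w + 5/3; which vanishes at w = -1 and w = 5/3.
Candidates: R(-2) = -4/3, R(-1) = -3, R(5/3) = 13/81, R(3) = -3.
Hence the absolute maximum is 13/81 at w = 5/3.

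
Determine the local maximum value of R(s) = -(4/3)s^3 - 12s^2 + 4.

4

Critical points: R'(s) = -4s^2 - 24s vanishes at s = -6, 0.
Second-derivative test with R''(s) = -8s - 24: R''(-6) = 24 > 0 ⇒ local minimum; R''(0) = -24 < 0 ⇒ local maximum.
So the local maximum value is R(0) = 4.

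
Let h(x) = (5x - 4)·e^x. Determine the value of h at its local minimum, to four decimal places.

Differentiating with the product rule gives h'(x) = (5x + 1)·e^x. Since e^x > 0, the only critical point is x = -1/5.
h''(-1/5) has the same sign as 5 > 0, so this is a local minimum.
h(-1/5) = (-5)·e^(-1/5) ≈ -4.0937.

-4.0937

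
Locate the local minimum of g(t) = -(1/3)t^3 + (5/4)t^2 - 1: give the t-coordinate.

Critical points: g'(t) = -t^2 + (5/2)t vanishes at t = 0, 5/2.
g''(t) = -2t + 5/2. g''(0) = 5/2 > 0 ⇒ local minimum; g''(5/2) = -5/2 < 0 ⇒ local maximum.
So the local minimum value is g(0) = -1.

0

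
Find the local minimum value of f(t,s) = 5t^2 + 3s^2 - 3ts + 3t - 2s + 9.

430/51

∂f/∂t = 10t - 3s + 3 = 0 and ∂f/∂s = -3t + 6s - 2 = 0, so (t, s) = (-4/17, 11/51).
The Hessian has f_{tt} = 10, f_{ss} = 6, f_{ts} = -3, giving D = 51 > 0 with f_{tt} > 0, so the point is a local minimum.
f(-4/17, 11/51) = 430/51.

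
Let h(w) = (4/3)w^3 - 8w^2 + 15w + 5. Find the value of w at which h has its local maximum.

h'(w) = 4w^2 - 16w + 15 = 0 at w = 3/2, 5/2.
Second-derivative test with h''(w) = 8w - 16: h''(3/2) = -4 < 0 ⇒ local maximum; h''(5/2) = 4 > 0 ⇒ local minimum.
Thus h has its local maximum at w = 3/2, with value 14.

3/2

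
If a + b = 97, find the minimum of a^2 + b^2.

9409/2

With a + b = 97, a^2 + b^2 = a^2 + (97 − a)^2.
The derivative 2a − 2(97 − a) = 4a − 194 vanishes at a = 97/2; second derivative 4 > 0, a minimum.
The minimum is 2·(97/2)^2 = 9409/2.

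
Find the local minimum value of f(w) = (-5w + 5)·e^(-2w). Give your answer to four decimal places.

Differentiating with the product rule gives f'(w) = (10w - 15)·e^(-2w). Since e^(-2w) > 0, the only critical point is w = 3/2.
f''(3/2) has the same sign as 10 > 0, so this is a local minimum.
f(3/2) = (-5/2)·e^(-3) ≈ -0.1245.

-0.1245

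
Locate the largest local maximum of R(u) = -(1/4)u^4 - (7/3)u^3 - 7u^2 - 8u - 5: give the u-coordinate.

R'(u) = -u^3 - 7u^2 - 14u - 8 = 0 at u = -4, -2, -1.
R''(u) = -3u^2 - 14u - 14. R''(-4) = -6 < 0 ⇒ local maximum; R''(-2) = 2 > 0 ⇒ local minimum; R''(-1) = -3 < 0 ⇒ local maximum.
So the largest local maximum value is R(-4) = 1/3.

-4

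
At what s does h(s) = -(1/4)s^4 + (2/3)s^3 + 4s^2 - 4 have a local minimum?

0

h'(s) = -s^3 + 2s^2 + 8s = 0 at s = -2, 0, 4.
Since h''(s) = -3s^2 + 4s + 8, we get h''(-2) = -12 < 0 ⇒ local maximum; h''(0) = 8 > 0 ⇒ local minimum; h''(4) = -24 < 0 ⇒ local maximum.
The local minimum is h(0) = -4.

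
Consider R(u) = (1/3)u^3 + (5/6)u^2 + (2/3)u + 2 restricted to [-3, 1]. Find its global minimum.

-3/2

Differentiating, R'(u) = u^2 + (5/3)u + 2/3; which vanishes at u = -1 and u = -2/3.
Evaluating at the critical points and endpoints: R(-3) = -3/2,  R(-1) = 11/6,  R(-2/3) = 148/81,  R(1) = 23/6.
Hence the absolute minimum is -3/2 at u = -3.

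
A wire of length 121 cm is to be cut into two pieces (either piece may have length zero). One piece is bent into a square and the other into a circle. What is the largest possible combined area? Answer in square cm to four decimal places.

1165.0938

Let x be the length used for the square. Square side x/4; circle radius (121−x)/(2π).
A(x) = (x/4)² + π·((121−x)/(2π))² = x²/16 + (121−x)²/(4π) for 0 ≤ x ≤ 121. A'(x) = x/8 − (121−x)/(2π) = 0 gives x = 4·121/(π+4) ≈ 67.7720.
A'' > 0, so the interior critical point is a minimum; the maximum is at an endpoint. A(0) = 1165.0938 and A(121) = 915.0625, so the largest area is 1165.0938.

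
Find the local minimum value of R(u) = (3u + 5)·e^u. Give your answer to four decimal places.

R'(u) = 3·e^u + (3u + 5)·1·e^u = (3u + 8)·e^u. Since e^u > 0, the only critical point is u = -8/3.
R''(-8/3) has the same sign as 3 > 0, so this is a local minimum.
R(-8/3) = (-3)·e^(-8/3) ≈ -0.2085.

-0.2085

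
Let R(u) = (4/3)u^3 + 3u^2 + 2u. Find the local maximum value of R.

R'(u) = 4u^2 + 6u + 2. Setting R'(u) = 0 gives u ∈ {-1, -1/2}.
R''(u) = 8u + 6. R''(-1) = -2 < 0 ⇒ local maximum; R''(-1/2) = 2 > 0 ⇒ local minimum.
The local maximum is R(-1) = -1/3.

-1/3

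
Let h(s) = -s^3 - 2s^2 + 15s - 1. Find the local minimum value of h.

h'(s) = -3s^2 - 4s + 15 = 0 at s = -3, 5/3.
Second-derivative test with h''(s) = -6s - 4: h''(-3) = 14 > 0 ⇒ local minimum; h''(5/3) = -14 < 0 ⇒ local maximum.
So the local minimum value is h(-3) = -37.

-37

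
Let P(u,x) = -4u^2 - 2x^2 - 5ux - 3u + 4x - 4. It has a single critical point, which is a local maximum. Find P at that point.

114/7

∂P/∂u = -8u - 5x - 3 = 0 and ∂P/∂x = -5u - 4x + 4 = 0, so (u, x) = (-32/7, 47/7).
The Hessian has P_{uu} = -8, P_{xx} = -4, P_{ux} = -5, giving D = 7 > 0 with P_{uu} < 0, so the point is a local maximum.
P(-32/7, 47/7) = 114/7.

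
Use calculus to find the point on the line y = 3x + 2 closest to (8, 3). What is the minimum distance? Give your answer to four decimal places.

Minimize D(x)^2 = (x - 8)^2 + (3x - 1)^2.
d/dx[D^2] = 2(x - 8) + 2·3·(3x - 1) = 0 ⇒ x = 11/10.
Then y = 53/10 and the distance is √(529/10) ≈ 7.2732.

7.2732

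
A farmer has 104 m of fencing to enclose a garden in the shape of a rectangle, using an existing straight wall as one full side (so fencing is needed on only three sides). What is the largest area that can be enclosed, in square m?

Let the sides perpendicular to the wall have length x and the parallel side y, so 2x + y = 104 and the area is A = xy = x(104 − 2x).
A'(x) = 104 − 4x = 0 gives x = 26, and A''(x) = −4 < 0 confirms a maximum.
Then y = 104 − 2·26 = 52 and A = 1352.

1352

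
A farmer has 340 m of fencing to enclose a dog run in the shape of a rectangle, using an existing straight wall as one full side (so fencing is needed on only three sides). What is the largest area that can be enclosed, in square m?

Let the sides perpendicular to the wall have length x and the parallel side y, so 2x + y = 340 and the area is A = xy = x(340 − 2x).
A'(x) = 340 − 4x = 0 gives x = 85, and A''(x) = −4 < 0 confirms a maximum.
Then y = 340 − 2·85 = 170 and A = 14450.

14450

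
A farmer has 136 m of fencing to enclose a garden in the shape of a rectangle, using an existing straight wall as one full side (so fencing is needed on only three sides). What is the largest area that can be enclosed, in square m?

Let the sides perpendicular to the wall have length x and the parallel side y, so 2x + y = 136 and the area is A = xy = x(136 − 2x).
A'(x) = 136 − 4x = 0 gives x = 34, and A''(x) = −4 < 0 confirms a maximum.
Then y = 136 − 2·34 = 68 and A = 2312.

2312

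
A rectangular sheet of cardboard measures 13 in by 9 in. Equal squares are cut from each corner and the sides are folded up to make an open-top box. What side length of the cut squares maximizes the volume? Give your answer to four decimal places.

With cut size x, the volume is V(x) = x(13 − 2x)(9 − 2x) for 0 < x < 4.5.
V'(x) = 12x^2 − 88x + 117. Setting V'(x) = 0 gives x ≈ 1.7446 (the root in (0, 4.5)).
V''(x) = 24x − 88 is negative there, so this is the maximum; V ≈ 91.4382.

1.7446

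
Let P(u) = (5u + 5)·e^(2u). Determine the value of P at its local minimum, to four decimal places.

-0.1245

P'(u) = 5·e^(2u) + (5u + 5)·2·e^(2u) = (10u + 15)·e^(2u). Since e^(2u) > 0, the only critical point is u = -3/2.
P''(-3/2) has the same sign as 10 > 0, so this is a local minimum.
P(-3/2) = (-5/2)·e^(-3) ≈ -0.1245.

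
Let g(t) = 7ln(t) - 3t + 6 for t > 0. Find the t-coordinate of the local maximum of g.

g'(t) = 7/t − 3 = 0 gives t = 7/3.
g''(t) = -7/t², which is negative for t > 0, so this is a local maximum.
g(7/3) = 7·ln(7/3) - 7 + 6 ≈ 4.9311.

7/3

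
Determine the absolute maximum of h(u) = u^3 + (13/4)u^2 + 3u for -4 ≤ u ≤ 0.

The derivative is 3u^2 + (13/2)u + 3, which vanishes at u = -3/2 and u = -2/3.
Compare values at every candidate in [-4, 0]: h(-4) = -24; h(-3/2) = -9/16; h(-2/3) = -23/27; h(0) = 0.
So the maximum is h(0) = 0.

0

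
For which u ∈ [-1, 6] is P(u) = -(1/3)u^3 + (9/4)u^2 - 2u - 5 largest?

P'(u) = -u^2 + (9/2)u - 2, which vanishes at u = 1/2 and u = 4.
Candidates: P(-1) = -5/12, P(1/2) = -263/48, P(4) = 5/3, P(6) = -8.
Hence the absolute maximum is 5/3 at u = 4.

4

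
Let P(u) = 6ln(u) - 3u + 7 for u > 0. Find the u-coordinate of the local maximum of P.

P'(u) = 6/u − 3 = 0 gives u = 2.
P''(u) = -6/u², which is negative for u > 0, so this is a local maximum.
P(2) = 6·ln(2) - 6 + 7 ≈ 5.1589.

2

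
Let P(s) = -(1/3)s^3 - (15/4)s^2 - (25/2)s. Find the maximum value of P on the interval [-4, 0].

625/48

Differentiating, P'(s) = -s^2 - (15/2)s - 25/2; whose only zero in [-4, 0] is s = -5/2.
Compare values at every candidate in [-4, 0]: P(-4) = 34/3; P(-5/2) = 625/48; P(0) = 0.
The maximum over the interval is 625/48, attained at s = -5/2.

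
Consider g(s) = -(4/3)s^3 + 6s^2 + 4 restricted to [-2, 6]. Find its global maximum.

The derivative is -4s^2 + 12s, which vanishes at s = 0 and s = 3.
Candidates: g(-2) = 116/3, g(0) = 4, g(3) = 22, g(6) = -68.
The maximum over the interval is 116/3, attained at s = -2.

116/3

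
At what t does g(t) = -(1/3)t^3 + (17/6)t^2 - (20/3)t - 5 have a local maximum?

4

Critical points: g'(t) = -t^2 + (17/3)t - 20/3 vanishes at t = 5/3, 4.
Second-derivative test with g''(t) = -2t + 17/3: g''(5/3) = 7/3 > 0 ⇒ local minimum; g''(4) = -7/3 < 0 ⇒ local maximum.
So the local maximum value is g(4) = -23/3.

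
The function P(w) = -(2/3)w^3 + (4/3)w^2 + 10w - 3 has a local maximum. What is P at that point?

P'(w) = -2w^2 + (8/3)w + 10. Setting P'(w) = 0 gives w ∈ {-5/3, 3}.
P''(w) = -4w + 8/3. P''(-5/3) = 28/3 > 0 ⇒ local minimum; P''(3) = -28/3 < 0 ⇒ local maximum.
The local maximum is P(3) = 21.

21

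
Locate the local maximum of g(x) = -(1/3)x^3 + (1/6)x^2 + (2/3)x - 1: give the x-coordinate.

1

g'(x) = -x^2 + (1/3)x + 2/3 = 0 at x = -2/3, 1.
g''(x) = -2x + 1/3. g''(-2/3) = 5/3 > 0 ⇒ local minimum; g''(1) = -5/3 < 0 ⇒ local maximum.
Thus g has its local maximum at x = 1, with value -1/2.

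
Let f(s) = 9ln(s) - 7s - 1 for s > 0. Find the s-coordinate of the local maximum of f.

f'(s) = 9/s − 7 = 0 gives s = 9/7.
f''(s) = -9/s², which is negative for s > 0, so this is a local maximum.
f(9/7) = 9·ln(9/7) - 9 - 1 ≈ -7.7382.

9/7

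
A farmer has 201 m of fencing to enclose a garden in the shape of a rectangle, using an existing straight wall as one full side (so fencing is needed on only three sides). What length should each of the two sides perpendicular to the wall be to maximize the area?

201/4

Let the sides perpendicular to the wall have length x and the parallel side y, so 2x + y = 201 and the area is A = xy = x(201 − 2x).
A'(x) = 201 − 4x = 0 gives x = 201/4, and A''(x) = −4 < 0 confirms a maximum.
Then y = 201 − 2·201/4 = 201/2 and A = 40401/8.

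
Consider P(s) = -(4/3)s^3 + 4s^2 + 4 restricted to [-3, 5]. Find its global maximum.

P'(s) = -4s^2 + 8s, which vanishes at s = 0 and s = 2.
Compare values at every candidate in [-3, 5]: P(-3) = 76, P(0) = 4, P(2) = 28/3, P(5) = -188/3.
Hence the absolute maximum is 76 at s = -3.

76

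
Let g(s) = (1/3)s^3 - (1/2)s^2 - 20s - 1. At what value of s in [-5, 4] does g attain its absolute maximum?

-4

The derivative is s^2 - s - 20, whose only zero in [-5, 4] is s = -4.
Evaluating at the critical points and endpoints: g(-5) = 269/6; g(-4) = 149/3; g(4) = -203/3.
So the maximum is g(-4) = 149/3.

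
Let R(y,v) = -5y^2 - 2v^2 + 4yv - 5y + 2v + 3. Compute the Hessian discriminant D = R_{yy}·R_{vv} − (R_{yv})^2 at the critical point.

24

∂R/∂y = -10y + 4v - 5 = 0 and ∂R/∂v = 4y - 4v + 2 = 0, so (y, v) = (-1/2, 0).
The Hessian has R_{yy} = -10, R_{vv} = -4, R_{yv} = 4, giving D = 24 > 0 with R_{yy} < 0, so the point is a local maximum.
D = (-10)·(-4) − (4)^2 = 24.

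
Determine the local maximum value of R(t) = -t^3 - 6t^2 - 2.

-2

Critical points: R'(t) = -3t^2 - 12t vanishes at t = -4, 0.
Since R''(t) = -6t - 12, we get R''(-4) = 12 > 0 ⇒ local minimum; R''(0) = -12 < 0 ⇒ local maximum.
Thus R has its local maximum at t = 0, with value -2.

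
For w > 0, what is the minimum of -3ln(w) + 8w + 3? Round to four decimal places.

R'(w) = -3/w + 8 = 0 gives w = 3/8.
R''(w) = 3/w², which is positive for w > 0, so this is a local minimum.
R(3/8) = -3·ln(3/8) + 3 + 3 ≈ 8.9425.

8.9425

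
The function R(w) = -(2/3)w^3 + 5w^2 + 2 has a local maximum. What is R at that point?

R'(w) = -2w^2 + 10w = 0 at w = 0, 5.
R''(w) = -4w + 10. R''(0) = 10 > 0 ⇒ local minimum; R''(5) = -10 < 0 ⇒ local maximum.
So the local maximum value is R(5) = 131/3.

131/3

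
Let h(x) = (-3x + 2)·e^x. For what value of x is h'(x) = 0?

-1/3

h'(x) = (-3)·e^x + (-3x + 2)·1·e^x = (-3x - 1)·e^x. Since e^x > 0, the only critical point is x = -1/3.
h''(-1/3) has the same sign as -3 < 0, so this is a local maximum.
h(-1/3) = (3)·e^(-1/3) ≈ 2.1496.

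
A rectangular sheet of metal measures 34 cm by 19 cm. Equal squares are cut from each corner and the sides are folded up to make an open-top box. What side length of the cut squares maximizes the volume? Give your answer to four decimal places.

3.9145

With cut size x, the volume is V(x) = x(34 − 2x)(19 − 2x) for 0 < x < 9.5.
V'(x) = 12x^2 − 212x + 646. Setting V'(x) = 0 gives x ≈ 3.9145 (the root in (0, 9.5)).
V''(x) = 24x − 212 is negative there, so this is the maximum; V ≈ 1144.4285.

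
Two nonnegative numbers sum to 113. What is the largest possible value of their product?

12769/4

With x + y = 113, the product is P(x) = x(113 − x).
P'(x) = 113 − 2x = 0 gives x = 113/2; P'' = −2 < 0, so this is the maximum.
P = 113/2·113/2 = 12769/4.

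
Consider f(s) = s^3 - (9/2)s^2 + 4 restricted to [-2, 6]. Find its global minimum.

-22

The derivative is 3s^2 - 9s, which vanishes at s = 0 and s = 3.
Candidates: f(-2) = -22, f(0) = 4, f(3) = -19/2, f(6) = 58.
The minimum over the interval is -22, attained at s = -2.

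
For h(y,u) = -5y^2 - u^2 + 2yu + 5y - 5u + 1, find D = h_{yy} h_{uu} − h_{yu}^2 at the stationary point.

∂h/∂y = -10y + 2u + 5 = 0 and ∂h/∂u = 2y - 2u - 5 = 0, so (y, u) = (0, -5/2).
The Hessian has h_{yy} = -10, h_{uu} = -2, h_{yu} = 2, giving D = 16 > 0 with h_{yy} < 0, so the point is a local maximum.
D = (-10)·(-2) − (2)^2 = 16.

16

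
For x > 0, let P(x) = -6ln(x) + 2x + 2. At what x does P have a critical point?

3

P'(x) = -6/x + 2 = 0 gives x = 3.
P''(x) = 6/x², which is positive for x > 0, so this is a local minimum.
P(3) = -6·ln(3) + 6 + 2 ≈ 1.4083.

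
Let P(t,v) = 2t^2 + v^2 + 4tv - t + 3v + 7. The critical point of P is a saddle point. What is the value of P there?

∂P/∂t = 4t + 4v - 1 = 0 and ∂P/∂v = 4t + 2v + 3 = 0, so (t, v) = (-7/4, 2).
The Hessian has P_{tt} = 4, P_{vv} = 2, P_{tv} = 4, giving D = -8 < 0, so the point is a saddle point.
P(-7/4, 2) = 87/8.

87/8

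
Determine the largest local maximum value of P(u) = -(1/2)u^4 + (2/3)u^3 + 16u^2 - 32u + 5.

P'(u) = -2u^3 + 2u^2 + 32u - 32. Setting P'(u) = 0 gives u ∈ {-4, 1, 4}.
Since P''(u) = -6u^2 + 4u + 32, we get P''(-4) = -80 < 0 ⇒ local maximum; P''(1) = 30 > 0 ⇒ local minimum; P''(4) = -48 < 0 ⇒ local maximum.
The largest local maximum is P(-4) = 655/3.

655/3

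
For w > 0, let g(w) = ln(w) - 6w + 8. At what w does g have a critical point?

g'(w) = 1/w − 6 = 0 gives w = 1/6.
g''(w) = -1/w², which is negative for w > 0, so this is a local maximum.
g(1/6) = 1·ln(1/6) - 1 + 8 ≈ 5.2082.

1/6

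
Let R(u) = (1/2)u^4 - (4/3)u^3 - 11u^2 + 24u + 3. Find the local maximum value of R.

91/6

R'(u) = 2u^3 - 4u^2 - 22u + 24 = 0 at u = -3, 1, 4.
R''(u) = 6u^2 - 8u - 22. R''(-3) = 56 > 0 ⇒ local minimum; R''(1) = -24 < 0 ⇒ local maximum; R''(4) = 42 > 0 ⇒ local minimum.
Thus R has its local maximum at u = 1, with value 91/6.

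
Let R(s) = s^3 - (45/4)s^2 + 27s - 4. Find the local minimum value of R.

Critical points: R'(s) = 3s^2 - (45/2)s + 27 vanishes at s = 3/2, 6.
R''(s) = 6s - 45/2. R''(3/2) = -27/2 < 0 ⇒ local maximum; R''(6) = 27/2 > 0 ⇒ local minimum.
So the local minimum value is R(6) = -31.

-31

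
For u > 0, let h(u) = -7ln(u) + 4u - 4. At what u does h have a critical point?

7/4

h'(u) = -7/u + 4 = 0 gives u = 7/4.
h''(u) = 7/u², which is positive for u > 0, so this is a local minimum.
h(7/4) = -7·ln(7/4) + 7 - 4 ≈ -0.9173.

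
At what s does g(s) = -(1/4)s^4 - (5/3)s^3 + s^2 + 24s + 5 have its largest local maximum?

Critical points: g'(s) = -s^3 - 5s^2 + 2s + 24 vanishes at s = -4, -3, 2.
Since g''(s) = -3s^2 - 10s + 2, we get g''(-4) = -6 < 0 ⇒ local maximum; g''(-3) = 5 > 0 ⇒ local minimum; g''(2) = -30 < 0 ⇒ local maximum.
The largest local maximum is g(2) = 119/3.

2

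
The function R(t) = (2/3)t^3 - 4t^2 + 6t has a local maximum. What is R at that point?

R'(t) = 2t^2 - 8t + 6 = 0 at t = 1, 3.
Second-derivative test with R''(t) = 4t - 8: R''(1) = -4 < 0 ⇒ local maximum; R''(3) = 4 > 0 ⇒ local minimum.
So the local maximum value is R(1) = 8/3.

8/3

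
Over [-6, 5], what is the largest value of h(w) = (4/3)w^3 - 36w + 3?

75

h'(w) = 4w^2 - 36, which vanishes at w = -3 and w = 3.
Compare values at every candidate in [-6, 5]: h(-6) = -69,  h(-3) = 75,  h(3) = -69,  h(5) = -31/3.
The maximum over the interval is 75, attained at w = -3.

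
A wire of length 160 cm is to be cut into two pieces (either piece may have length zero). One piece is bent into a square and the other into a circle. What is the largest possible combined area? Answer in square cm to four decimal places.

Let x be the length used for the square. Square side x/4; circle radius (160−x)/(2π).
A(x) = (x/4)² + π·((160−x)/(2π))² = x²/16 + (160−x)²/(4π) for 0 ≤ x ≤ 160. A'(x) = x/8 − (160−x)/(2π) = 0 gives x = 4·160/(π+4) ≈ 89.6159.
A'' > 0, so the interior critical point is a minimum; the maximum is at an endpoint. A(0) = 2037.1833 and A(160) = 1600.0000, so the largest area is 2037.1833.

2037.1833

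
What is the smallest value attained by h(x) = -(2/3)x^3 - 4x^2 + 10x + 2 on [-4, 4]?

The derivative is -2x^2 - 8x + 10, whose only zero in [-4, 4] is x = 1.
Evaluating at the critical points and endpoints: h(-4) = -178/3, h(1) = 22/3, h(4) = -194/3.
The minimum over the interval is -194/3, attained at x = 4.

-194/3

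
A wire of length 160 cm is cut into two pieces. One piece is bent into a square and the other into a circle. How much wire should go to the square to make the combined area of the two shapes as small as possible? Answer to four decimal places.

Let x be the length used for the square. Square side x/4; circle radius (160−x)/(2π).
A(x) = (x/4)² + π·((160−x)/(2π))² = x²/16 + (160−x)²/(4π) for 0 ≤ x ≤ 160. A'(x) = x/8 − (160−x)/(2π) = 0 gives x = 4·160/(π+4) ≈ 89.6159.
A'' = 1/8 + 1/(2π) > 0, so this gives the minimum combined area; x ≈ 89.6159 cm to the square.

89.6159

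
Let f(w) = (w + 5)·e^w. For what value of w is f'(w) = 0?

-6

Differentiating with the product rule gives f'(w) = (w + 6)·e^w. Since e^w > 0, the only critical point is w = -6.
f''(-6) has the same sign as 1 > 0, so this is a local minimum.
f(-6) = (-1)·e^(-6) ≈ -0.0025.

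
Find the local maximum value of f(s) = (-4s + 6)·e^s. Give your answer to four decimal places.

f'(s) = (-4)·e^s + (-4s + 6)·1·e^s = (-4s + 2)·e^s. Since e^s > 0, the only critical point is s = 1/2.
f''(1/2) has the same sign as -4 < 0, so this is a local maximum.
f(1/2) = (4)·e^(1/2) ≈ 6.5949.

6.5949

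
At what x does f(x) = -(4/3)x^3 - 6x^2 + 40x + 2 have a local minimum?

Critical points: f'(x) = -4x^2 - 12x + 40 vanishes at x = -5, 2.
Second-derivative test with f''(x) = -8x - 12: f''(-5) = 28 > 0 ⇒ local minimum; f''(2) = -28 < 0 ⇒ local maximum.
So the local minimum value is f(-5) = -544/3.

-5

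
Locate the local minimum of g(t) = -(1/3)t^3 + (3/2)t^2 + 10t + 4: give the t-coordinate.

Critical points: g'(t) = -t^2 + 3t + 10 vanishes at t = -2, 5.
g''(t) = -2t + 3. g''(-2) = 7 > 0 ⇒ local minimum; g''(5) = -7 < 0 ⇒ local maximum.
The local minimum is g(-2) = -22/3.

-2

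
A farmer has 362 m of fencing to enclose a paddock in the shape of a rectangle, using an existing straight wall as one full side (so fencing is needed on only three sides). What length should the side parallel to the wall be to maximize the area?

Let the sides perpendicular to the wall have length x and the parallel side y, so 2x + y = 362 and the area is A = xy = x(362 − 2x).
A'(x) = 362 − 4x = 0 gives x = 181/2, and A''(x) = −4 < 0 confirms a maximum.
Then y = 362 − 2·181/2 = 181 and A = 32761/2.

181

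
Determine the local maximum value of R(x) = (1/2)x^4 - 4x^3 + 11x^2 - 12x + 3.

-1

R'(x) = 2x^3 - 12x^2 + 22x - 12. Setting R'(x) = 0 gives x ∈ {1, 2, 3}.
Since R''(x) = 6x^2 - 24x + 22, we get R''(1) = 4 > 0 ⇒ local minimum; R''(2) = -2 < 0 ⇒ local maximum; R''(3) = 4 > 0 ⇒ local minimum.
So the local maximum value is R(2) = -1.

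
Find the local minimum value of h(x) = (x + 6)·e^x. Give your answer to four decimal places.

-0.0009

Differentiating with the product rule gives h'(x) = (x + 7)·e^x. Since e^x > 0, the only critical point is x = -7.
h''(-7) has the same sign as 1 > 0, so this is a local minimum.
h(-7) = (-1)·e^(-7) ≈ -0.0009.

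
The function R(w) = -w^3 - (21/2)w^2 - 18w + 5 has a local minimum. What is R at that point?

Critical points: R'(w) = -3w^2 - 21w - 18 vanishes at w = -6, -1.
R''(w) = -6w - 21. R''(-6) = 15 > 0 ⇒ local minimum; R''(-1) = -15 < 0 ⇒ local maximum.
So the local minimum value is R(-6) = -49.

-49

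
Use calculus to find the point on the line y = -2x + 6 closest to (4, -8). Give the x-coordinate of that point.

32/5

Minimize D(x)^2 = (x - 4)^2 + (-2x + 14)^2.
d/dx[D^2] = 2(x - 4) + 2·(-2)·(-2x + 14) = 0 ⇒ x = 32/5.
Then y = -34/5 and the distance is √(36/5) ≈ 2.6833.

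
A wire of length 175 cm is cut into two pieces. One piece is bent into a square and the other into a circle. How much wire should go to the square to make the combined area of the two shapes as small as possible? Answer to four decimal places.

Let x be the length used for the square. Square side x/4; circle radius (175−x)/(2π).
A(x) = (x/4)² + π·((175−x)/(2π))² = x²/16 + (175−x)²/(4π) for 0 ≤ x ≤ 175. A'(x) = x/8 − (175−x)/(2π) = 0 gives x = 4·175/(π+4) ≈ 98.0174.
A'' = 1/8 + 1/(2π) > 0, so this gives the minimum combined area; x ≈ 98.0174 cm to the square.

98.0174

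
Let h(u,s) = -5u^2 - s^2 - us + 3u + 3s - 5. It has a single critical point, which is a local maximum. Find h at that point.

∂h/∂u = -10u - s + 3 = 0 and ∂h/∂s = -u - 2s + 3 = 0, so (u, s) = (3/19, 27/19).
The Hessian has h_{uu} = -10, h_{ss} = -2, h_{us} = -1, giving D = 19 > 0 with h_{uu} < 0, so the point is a local maximum.
h(3/19, 27/19) = -50/19.

-50/19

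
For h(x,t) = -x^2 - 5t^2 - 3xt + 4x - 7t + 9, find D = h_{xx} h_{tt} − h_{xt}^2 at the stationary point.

∂h/∂x = -2x - 3t + 4 = 0 and ∂h/∂t = -3x - 10t - 7 = 0, so (x, t) = (61/11, -26/11).
The Hessian has h_{xx} = -2, h_{tt} = -10, h_{xt} = -3, giving D = 11 > 0 with h_{xx} < 0, so the point is a local maximum.
D = (-2)·(-10) − (-3)^2 = 11.

11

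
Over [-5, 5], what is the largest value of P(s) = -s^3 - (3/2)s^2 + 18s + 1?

23

The derivative is -3s^2 - 3s + 18, which vanishes at s = -3 and s = 2.
Evaluating at the critical points and endpoints: P(-5) = -3/2; P(-3) = -79/2; P(2) = 23; P(5) = -143/2.
So the maximum is P(2) = 23.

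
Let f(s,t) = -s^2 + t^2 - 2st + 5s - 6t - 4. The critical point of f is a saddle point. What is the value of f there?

∂f/∂s = -2s - 2t + 5 = 0 and ∂f/∂t = -2s + 2t - 6 = 0, so (s, t) = (-1/4, 11/4).
The Hessian has f_{ss} = -2, f_{tt} = 2, f_{st} = -2, giving D = -8 < 0, so the point is a saddle point.
f(-1/4, 11/4) = -103/8.

-103/8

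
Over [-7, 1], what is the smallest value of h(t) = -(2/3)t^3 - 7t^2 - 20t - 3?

h'(t) = -2t^2 - 14t - 20, which vanishes at t = -5 and t = -2.
Compare values at every candidate in [-7, 1]: h(-7) = 68/3,  h(-5) = 16/3,  h(-2) = 43/3,  h(1) = -92/3.
Hence the absolute minimum is -92/3 at t = 1.

-92/3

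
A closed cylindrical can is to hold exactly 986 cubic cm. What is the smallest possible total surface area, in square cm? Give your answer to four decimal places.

548.4022

With radius r and height h, πr²h = 986 so h = 986/(πr²), and S(r) = 2πr² + 2πrh = 2πr² + 2·986/r.
S'(r) = 4πr − 2·986/r² = 0 ⇒ r³ = 986/(2π), so r ≈ 5.3939 and h = 2r ≈ 10.7877.
S''(r) = 4π + 4·986/r³ > 0, so this is the minimum; S ≈ 548.4022.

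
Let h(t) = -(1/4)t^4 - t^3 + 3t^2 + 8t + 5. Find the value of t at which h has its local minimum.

-1

h'(t) = -t^3 - 3t^2 + 6t + 8 = 0 at t = -4, -1, 2.
Second-derivative test with h''(t) = -3t^2 - 6t + 6: h''(-4) = -18 < 0 ⇒ local maximum; h''(-1) = 9 > 0 ⇒ local minimum; h''(2) = -18 < 0 ⇒ local maximum.
The local minimum is h(-1) = 3/4.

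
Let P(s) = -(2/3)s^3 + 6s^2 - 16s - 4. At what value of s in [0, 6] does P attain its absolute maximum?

0

P'(s) = -2s^2 + 12s - 16, which vanishes at s = 2 and s = 4.
Compare values at every candidate in [0, 6]: P(0) = -4,  P(2) = -52/3,  P(4) = -44/3,  P(6) = -28.
The maximum over the interval is -4, attained at s = 0.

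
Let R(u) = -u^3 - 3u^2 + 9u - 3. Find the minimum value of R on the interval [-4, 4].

The derivative is -3u^2 - 6u + 9, which vanishes at u = -3 and u = 1.
Candidates: R(-4) = -23,  R(-3) = -30,  R(1) = 2,  R(4) = -79.
The minimum over the interval is -79, attained at u = 4.

-79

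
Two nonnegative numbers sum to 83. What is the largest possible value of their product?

With x + y = 83, the product is P(x) = x(83 − x).
P'(x) = 83 − 2x = 0 gives x = 83/2; P'' = −2 < 0, so this is the maximum.
P = 83/2·83/2 = 6889/4.

6889/4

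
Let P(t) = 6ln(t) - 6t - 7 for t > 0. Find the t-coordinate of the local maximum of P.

P'(t) = 6/t − 6 = 0 gives t = 1.
P''(t) = -6/t², which is negative for t > 0, so this is a local maximum.
P(1) = 6·ln(1) - 6 - 7 ≈ -13.0000.

1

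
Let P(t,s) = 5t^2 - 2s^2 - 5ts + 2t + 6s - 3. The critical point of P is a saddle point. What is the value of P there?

∂P/∂t = 10t - 5s + 2 = 0 and ∂P/∂s = -5t - 4s + 6 = 0, so (t, s) = (22/65, 14/13).
The Hessian has P_{tt} = 10, P_{ss} = -4, P_{ts} = -5, giving D = -65 < 0, so the point is a saddle point.
P(22/65, 14/13) = 37/65.

37/65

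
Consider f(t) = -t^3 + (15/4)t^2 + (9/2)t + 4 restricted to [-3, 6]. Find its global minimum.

-50

f'(t) = -3t^2 + (15/2)t + 9/2, which vanishes at t = -1/2 and t = 3.
Evaluating at the critical points and endpoints: f(-3) = 205/4,  f(-1/2) = 45/16,  f(3) = 97/4,  f(6) = -50.
Hence the absolute minimum is -50 at t = 6.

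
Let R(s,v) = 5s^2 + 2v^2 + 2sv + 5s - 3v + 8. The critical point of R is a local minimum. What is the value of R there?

∂R/∂s = 10s + 2v + 5 = 0 and ∂R/∂v = 2s + 4v - 3 = 0, so (s, v) = (-13/18, 10/9).
The Hessian has R_{ss} = 10, R_{vv} = 4, R_{sv} = 2, giving D = 36 > 0 with R_{ss} > 0, so the point is a local minimum.
R(-13/18, 10/9) = 163/36.

163/36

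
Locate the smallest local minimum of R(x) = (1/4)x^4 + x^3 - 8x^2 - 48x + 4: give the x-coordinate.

4

Critical points: R'(x) = x^3 + 3x^2 - 16x - 48 vanishes at x = -4, -3, 4.
Second-derivative test with R''(x) = 3x^2 + 6x - 16: R''(-4) = 8 > 0 ⇒ local minimum; R''(-3) = -7 < 0 ⇒ local maximum; R''(4) = 56 > 0 ⇒ local minimum.
So the smallest local minimum value is R(4) = -188.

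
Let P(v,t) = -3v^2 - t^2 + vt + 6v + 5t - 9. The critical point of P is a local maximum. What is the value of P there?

42/11

∂P/∂v = -6v + t + 6 = 0 and ∂P/∂t = v - 2t + 5 = 0, so (v, t) = (17/11, 36/11).
The Hessian has P_{vv} = -6, P_{tt} = -2, P_{vt} = 1, giving D = 11 > 0 with P_{vv} < 0, so the point is a local maximum.
P(17/11, 36/11) = 42/11.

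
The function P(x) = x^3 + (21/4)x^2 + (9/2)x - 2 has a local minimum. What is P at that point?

Critical points: P'(x) = 3x^2 + (21/2)x + 9/2 vanishes at x = -3, -1/2.
Second-derivative test with P''(x) = 6x + 21/2: P''(-3) = -15/2 < 0 ⇒ local maximum; P''(-1/2) = 15/2 > 0 ⇒ local minimum.
So the local minimum value is P(-1/2) = -49/16.

-49/16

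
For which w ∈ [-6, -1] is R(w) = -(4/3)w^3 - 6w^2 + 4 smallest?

Differentiating, R'(w) = -4w^2 - 12w; whose only zero in [-6, -1] is w = -3.
Candidates: R(-6) = 76,  R(-3) = -14,  R(-1) = -2/3.
So the minimum is R(-3) = -14.

-3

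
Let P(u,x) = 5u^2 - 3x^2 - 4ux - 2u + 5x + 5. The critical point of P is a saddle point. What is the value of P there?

453/76

∂P/∂u = 10u - 4x - 2 = 0 and ∂P/∂x = -4u - 6x + 5 = 0, so (u, x) = (8/19, 21/38).
The Hessian has P_{uu} = 10, P_{xx} = -6, P_{ux} = -4, giving D = -76 < 0, so the point is a saddle point.
P(8/19, 21/38) = 453/76.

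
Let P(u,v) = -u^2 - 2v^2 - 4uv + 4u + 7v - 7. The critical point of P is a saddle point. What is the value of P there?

-25/8

∂P/∂u = -2u - 4v + 4 = 0 and ∂P/∂v = -4u - 4v + 7 = 0, so (u, v) = (3/2, 1/4).
The Hessian has P_{uu} = -2, P_{vv} = -4, P_{uv} = -4, giving D = -8 < 0, so the point is a saddle point.
P(3/2, 1/4) = -25/8.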